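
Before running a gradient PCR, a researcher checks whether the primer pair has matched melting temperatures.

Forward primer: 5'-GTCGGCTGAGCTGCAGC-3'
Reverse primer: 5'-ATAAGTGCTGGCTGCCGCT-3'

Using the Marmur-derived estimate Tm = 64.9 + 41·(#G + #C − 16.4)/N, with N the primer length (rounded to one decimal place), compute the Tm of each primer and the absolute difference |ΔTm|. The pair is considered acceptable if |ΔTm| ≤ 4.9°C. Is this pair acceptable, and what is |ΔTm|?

Forward: G+C = 12, N = 17 → Tm = 64.9 + 41·(12 − 16.4)/17 = 54.3°C.
Reverse: G+C = 11, N = 19 → Tm = 64.9 + 41·(11 − 16.4)/19 = 53.2°C.
|ΔTm| = |54.3 − 53.2| = 1.1°C, ≤ 4.9°C.

|ΔTm| = 1.1°C; the pair is acceptable.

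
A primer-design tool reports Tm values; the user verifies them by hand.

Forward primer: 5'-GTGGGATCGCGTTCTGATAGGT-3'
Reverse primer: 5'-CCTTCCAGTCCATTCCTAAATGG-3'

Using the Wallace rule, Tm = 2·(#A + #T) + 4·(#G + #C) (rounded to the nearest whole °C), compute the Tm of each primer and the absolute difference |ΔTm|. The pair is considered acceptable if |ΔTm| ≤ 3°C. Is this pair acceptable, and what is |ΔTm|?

Forward: A=3 T=7 G=9 C=3 → Tm = 2·10 + 4·12 = 68°C.
Reverse: A=5 T=7 G=3 C=8 → Tm = 2·12 + 4·11 = 68°C.
|ΔTm| = |68 − 68| = 0°C, ≤ 3°C.

|ΔTm| = 0°C; the pair is acceptable.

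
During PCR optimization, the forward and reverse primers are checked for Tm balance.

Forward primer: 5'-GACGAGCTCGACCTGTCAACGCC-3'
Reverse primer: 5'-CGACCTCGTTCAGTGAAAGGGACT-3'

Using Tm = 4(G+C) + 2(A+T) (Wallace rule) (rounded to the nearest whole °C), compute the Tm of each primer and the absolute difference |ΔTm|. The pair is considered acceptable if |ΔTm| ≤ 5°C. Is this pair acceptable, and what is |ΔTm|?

|ΔTm| = 2°C; the pair is acceptable.

Forward: A=5 T=3 G=6 C=9 → Tm = 2·8 + 4·15 = 76°C.
Reverse: A=6 T=5 G=7 C=6 → Tm = 2·11 + 4·13 = 74°C.
|ΔTm| = |76 − 74| = 2°C, ≤ 5°C.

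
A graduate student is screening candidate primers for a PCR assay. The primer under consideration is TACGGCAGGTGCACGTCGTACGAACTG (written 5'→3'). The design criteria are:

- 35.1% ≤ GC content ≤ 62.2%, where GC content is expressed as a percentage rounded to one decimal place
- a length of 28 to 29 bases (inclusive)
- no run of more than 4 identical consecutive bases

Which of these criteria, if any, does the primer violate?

Fails: length.

Base counts: A=6, T=5, G=9, C=7 (length 27).
GC content: GC 16/27 = 59.3% ✓
length: length 27, outside 28–29 ✗
homopolymer run: longest run = 2 ✓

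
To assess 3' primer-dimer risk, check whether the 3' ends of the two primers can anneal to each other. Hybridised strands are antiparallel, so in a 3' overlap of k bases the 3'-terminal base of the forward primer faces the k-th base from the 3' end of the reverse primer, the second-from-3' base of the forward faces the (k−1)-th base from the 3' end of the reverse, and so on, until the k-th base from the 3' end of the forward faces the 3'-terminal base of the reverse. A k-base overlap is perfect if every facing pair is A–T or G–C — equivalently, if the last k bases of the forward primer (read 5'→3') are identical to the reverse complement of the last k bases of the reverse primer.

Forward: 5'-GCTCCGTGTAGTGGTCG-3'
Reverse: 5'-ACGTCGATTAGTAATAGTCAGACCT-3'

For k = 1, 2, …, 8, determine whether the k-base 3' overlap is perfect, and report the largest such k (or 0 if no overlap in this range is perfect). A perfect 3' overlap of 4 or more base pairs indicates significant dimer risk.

Last 8 bases (5'→3') — forward …AGTGGTCG, reverse …TCAGACCT.
Reverse complement of the reverse primer's last 8 bases: AGGTCTGA; its first k bases are the reverse complement of the reverse primer's last k bases, so a perfect k-base overlap needs the forward primer's last k bases to equal them.
Comparing (forward last k vs required): k=1: G vs A ✗; k=2: CG vs AG ✗; k=3: TCG vs AGG ✗; k=4: GTCG vs AGGT ✗; k=5: GGTCG vs AGGTC ✗; k=6: TGGTCG vs AGGTCT ✗; k=7: GTGGTCG vs AGGTCTG ✗; k=8: AGTGGTCG vs AGGTCTGA ✗.
No overlap length from 1 to 8 is perfect, so the longest perfect 3' overlap is 0.

Longest perfect overlap: 0 complementary base pairs; below the dimer-risk threshold (threshold 4).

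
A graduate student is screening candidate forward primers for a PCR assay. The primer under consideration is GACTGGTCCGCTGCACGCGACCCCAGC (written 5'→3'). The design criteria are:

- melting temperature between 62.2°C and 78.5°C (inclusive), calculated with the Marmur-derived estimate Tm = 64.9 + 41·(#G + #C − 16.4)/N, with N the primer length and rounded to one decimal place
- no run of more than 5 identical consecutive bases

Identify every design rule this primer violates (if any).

Base counts: A=4, T=3, G=8, C=12 (length 27).
Tm: Tm = 64.9 + 41·(20 − 16.4)/27 = 70.4°C ✓
homopolymer run: longest run = 4 ✓

Meets all criteria.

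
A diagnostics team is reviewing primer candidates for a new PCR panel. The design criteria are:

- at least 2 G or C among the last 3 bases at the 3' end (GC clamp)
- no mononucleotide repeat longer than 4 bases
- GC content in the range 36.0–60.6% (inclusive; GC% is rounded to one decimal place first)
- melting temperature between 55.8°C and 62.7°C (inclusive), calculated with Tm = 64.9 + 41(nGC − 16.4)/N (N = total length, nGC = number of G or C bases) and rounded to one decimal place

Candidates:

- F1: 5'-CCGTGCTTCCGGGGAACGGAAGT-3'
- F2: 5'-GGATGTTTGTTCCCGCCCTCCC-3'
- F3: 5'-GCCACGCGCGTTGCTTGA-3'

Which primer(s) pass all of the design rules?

F1 (23 nt, A=4 T=4 G=9 C=6): 3' end AGT has 1 G/C, need ≥2 ✗; longest run = 4 ✓; GC 15/23 = 65.2%, outside 36.0–60.6% ✗; Tm = 64.9 + 41·(15 − 16.4)/23 = 62.4°C ✓ — fails.
F2 (22 nt, A=1 T=7 G=5 C=9): 3' end CCC has 3 G/C ✓; longest run = 3 ✓; GC 14/22 = 63.6%, outside 36.0–60.6% ✗; Tm = 64.9 + 41·(14 − 16.4)/22 = 60.4°C ✓ — fails.
F3 (18 nt, A=2 T=4 G=6 C=6): 3' end TGA has 1 G/C, need ≥2 ✗; longest run = 2 ✓; GC 12/18 = 66.7%, outside 36.0–60.6% ✗; Tm = 64.9 + 41·(12 − 16.4)/18 = 54.9°C, outside 55.8–62.7°C ✗ — fails.

None of the candidates satisfy all criteria.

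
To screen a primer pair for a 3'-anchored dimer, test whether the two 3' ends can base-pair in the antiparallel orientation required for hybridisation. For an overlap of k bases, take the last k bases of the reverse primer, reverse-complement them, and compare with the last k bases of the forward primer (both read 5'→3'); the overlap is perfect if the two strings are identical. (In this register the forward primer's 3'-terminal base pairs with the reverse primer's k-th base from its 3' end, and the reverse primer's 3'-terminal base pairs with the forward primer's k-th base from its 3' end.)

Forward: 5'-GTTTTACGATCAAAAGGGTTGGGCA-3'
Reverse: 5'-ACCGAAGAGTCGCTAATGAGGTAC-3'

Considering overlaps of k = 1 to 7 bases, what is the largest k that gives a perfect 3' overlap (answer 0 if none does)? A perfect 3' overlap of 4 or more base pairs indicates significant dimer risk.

Longest perfect overlap: 0 complementary base pairs; below the dimer-risk threshold (threshold 4).

Last 7 bases (5'→3') — forward …TTGGGCA, reverse …GAGGTAC.
Reverse complement of the reverse primer's last 7 bases: GTACCTC; its first k bases are the reverse complement of the reverse primer's last k bases, so a perfect k-base overlap needs the forward primer's last k bases to equal them.
Comparing (forward last k vs required): k=1: A vs G ✗; k=2: CA vs GT ✗; k=3: GCA vs GTA ✗; k=4: GGCA vs GTAC ✗; k=5: GGGCA vs GTACC ✗; k=6: TGGGCA vs GTACCT ✗; k=7: TTGGGCA vs GTACCTC ✗.
No overlap length from 1 to 7 is perfect, so the longest perfect 3' overlap is 0.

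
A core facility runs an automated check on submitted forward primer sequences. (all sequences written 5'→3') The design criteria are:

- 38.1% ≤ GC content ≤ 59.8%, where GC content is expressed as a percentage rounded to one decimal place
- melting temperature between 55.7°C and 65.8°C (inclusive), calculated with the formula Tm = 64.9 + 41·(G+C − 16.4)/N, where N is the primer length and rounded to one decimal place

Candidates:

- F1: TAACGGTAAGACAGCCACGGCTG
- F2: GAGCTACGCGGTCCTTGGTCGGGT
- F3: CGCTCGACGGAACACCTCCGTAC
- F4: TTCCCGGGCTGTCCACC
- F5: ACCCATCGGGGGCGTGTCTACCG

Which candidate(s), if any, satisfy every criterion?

F1 only.

F1 (23 nt, A=7 T=3 G=7 C=6): GC 13/23 = 56.5% ✓; Tm = 64.9 + 41·(13 − 16.4)/23 = 58.8°C ✓ — passes.
F2 (24 nt, A=2 T=6 G=10 C=6): GC 16/24 = 66.7%, outside 38.1–59.8% ✗; Tm = 64.9 + 41·(16 − 16.4)/24 = 64.2°C ✓ — fails.
F3 (23 nt, A=5 T=3 G=5 C=10): GC 15/23 = 65.2%, outside 38.1–59.8% ✗; Tm = 64.9 + 41·(15 − 16.4)/23 = 62.4°C ✓ — fails.
F4 (17 nt, A=1 T=4 G=4 C=8): GC 12/17 = 70.6%, outside 38.1–59.8% ✗; Tm = 64.9 + 41·(12 − 16.4)/17 = 54.3°C, outside 55.7–65.8°C ✗ — fails.
F5 (23 nt, A=3 T=4 G=8 C=8): GC 16/23 = 69.6%, outside 38.1–59.8% ✗; Tm = 64.9 + 41·(16 − 16.4)/23 = 64.2°C ✓ — fails.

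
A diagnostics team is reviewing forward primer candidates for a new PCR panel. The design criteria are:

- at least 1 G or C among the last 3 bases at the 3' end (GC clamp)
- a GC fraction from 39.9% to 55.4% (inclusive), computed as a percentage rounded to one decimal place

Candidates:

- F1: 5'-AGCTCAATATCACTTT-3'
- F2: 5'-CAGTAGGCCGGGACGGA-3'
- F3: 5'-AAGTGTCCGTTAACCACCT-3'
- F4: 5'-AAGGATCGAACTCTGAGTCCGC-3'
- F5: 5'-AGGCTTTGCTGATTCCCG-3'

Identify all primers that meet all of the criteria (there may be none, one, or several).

F3 and F4.

F1 (16 nt, A=5 T=6 G=1 C=4): 3' end TTT has 0 G/C, need ≥1 ✗; GC 5/16 = 31.3%, outside 39.9–55.4% ✗ — fails.
F2 (17 nt, A=4 T=1 G=8 C=4): 3' end GGA has 2 G/C ✓; GC 12/17 = 70.6%, outside 39.9–55.4% ✗ — fails.
F3 (19 nt, A=5 T=5 G=3 C=6): 3' end CCT has 2 G/C ✓; GC 9/19 = 47.4% ✓ — passes.
F4 (22 nt, A=6 T=4 G=6 C=6): 3' end CGC has 3 G/C ✓; GC 12/22 = 54.5% ✓ — passes.
F5 (18 nt, A=2 T=6 G=5 C=5): 3' end CCG has 3 G/C ✓; GC 10/18 = 55.6%, outside 39.9–55.4% ✗ — fails.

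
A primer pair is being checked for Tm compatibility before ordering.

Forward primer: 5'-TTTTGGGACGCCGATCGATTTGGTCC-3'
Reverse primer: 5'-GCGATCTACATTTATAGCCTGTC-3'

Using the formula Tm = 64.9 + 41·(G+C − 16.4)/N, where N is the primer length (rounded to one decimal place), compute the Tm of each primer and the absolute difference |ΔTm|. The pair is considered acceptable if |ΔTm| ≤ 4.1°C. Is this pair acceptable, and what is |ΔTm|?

|ΔTm| = 7.6°C; the pair is not acceptable.

Forward: G+C = 14, N = 26 → Tm = 64.9 + 41·(14 − 16.4)/26 = 61.1°C.
Reverse: G+C = 10, N = 23 → Tm = 64.9 + 41·(10 − 16.4)/23 = 53.5°C.
|ΔTm| = |61.1 − 53.5| = 7.6°C, > 4.1°C.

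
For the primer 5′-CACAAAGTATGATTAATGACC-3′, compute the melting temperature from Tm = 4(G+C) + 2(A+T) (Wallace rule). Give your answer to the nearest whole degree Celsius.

56°C

Base counts: A=9, T=5, G=3, C=4 (length 21).
Tm = 2·(9+5) + 4·(3+4) = 2·14 + 4·7 = 28 + 28 = 56°C.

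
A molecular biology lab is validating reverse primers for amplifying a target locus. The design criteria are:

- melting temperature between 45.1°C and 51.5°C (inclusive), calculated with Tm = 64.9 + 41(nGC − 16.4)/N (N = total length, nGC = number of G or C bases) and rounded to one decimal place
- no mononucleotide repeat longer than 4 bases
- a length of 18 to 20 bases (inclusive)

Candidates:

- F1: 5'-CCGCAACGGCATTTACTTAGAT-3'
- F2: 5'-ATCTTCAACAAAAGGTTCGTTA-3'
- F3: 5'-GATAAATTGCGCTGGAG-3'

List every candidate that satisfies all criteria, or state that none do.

None of the candidates satisfy all criteria.

F1 (22 nt, A=6 T=6 G=4 C=6): Tm = 64.9 + 41·(10 − 16.4)/22 = 53.0°C, outside 45.1–51.5°C ✗; longest run = 3 ✓; length 22, outside 18–20 ✗ — fails.
F2 (22 nt, A=8 T=7 G=3 C=4): Tm = 64.9 + 41·(7 − 16.4)/22 = 47.4°C ✓; longest run = 4 ✓; length 22, outside 18–20 ✗ — fails.
F3 (17 nt, A=5 T=4 G=6 C=2): Tm = 64.9 + 41·(8 − 16.4)/17 = 44.6°C, outside 45.1–51.5°C ✗; longest run = 3 ✓; length 17, outside 18–20 ✗ — fails.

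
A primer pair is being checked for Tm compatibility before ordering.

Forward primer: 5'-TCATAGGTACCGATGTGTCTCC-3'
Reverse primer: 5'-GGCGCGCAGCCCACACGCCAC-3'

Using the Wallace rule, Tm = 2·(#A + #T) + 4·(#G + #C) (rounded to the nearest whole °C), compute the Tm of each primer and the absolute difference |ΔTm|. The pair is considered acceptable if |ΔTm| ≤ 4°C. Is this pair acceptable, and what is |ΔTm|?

Forward: A=4 T=7 G=5 C=6 → Tm = 2·11 + 4·11 = 66°C.
Reverse: A=4 T=0 G=6 C=11 → Tm = 2·4 + 4·17 = 76°C.
|ΔTm| = |66 − 76| = 10°C, > 4°C.

|ΔTm| = 10°C; the pair is not acceptable.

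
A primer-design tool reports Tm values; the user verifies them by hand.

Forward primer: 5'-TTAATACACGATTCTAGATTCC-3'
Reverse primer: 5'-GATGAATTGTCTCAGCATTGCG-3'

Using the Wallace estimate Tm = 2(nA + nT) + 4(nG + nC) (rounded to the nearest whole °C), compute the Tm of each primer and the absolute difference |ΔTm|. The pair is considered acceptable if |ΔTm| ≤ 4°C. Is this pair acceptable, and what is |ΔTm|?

|ΔTm| = 6°C; the pair is not acceptable.

Forward: A=7 T=8 G=2 C=5 → Tm = 2·15 + 4·7 = 58°C.
Reverse: A=5 T=7 G=6 C=4 → Tm = 2·12 + 4·10 = 64°C.
|ΔTm| = |58 − 64| = 6°C, > 4°C.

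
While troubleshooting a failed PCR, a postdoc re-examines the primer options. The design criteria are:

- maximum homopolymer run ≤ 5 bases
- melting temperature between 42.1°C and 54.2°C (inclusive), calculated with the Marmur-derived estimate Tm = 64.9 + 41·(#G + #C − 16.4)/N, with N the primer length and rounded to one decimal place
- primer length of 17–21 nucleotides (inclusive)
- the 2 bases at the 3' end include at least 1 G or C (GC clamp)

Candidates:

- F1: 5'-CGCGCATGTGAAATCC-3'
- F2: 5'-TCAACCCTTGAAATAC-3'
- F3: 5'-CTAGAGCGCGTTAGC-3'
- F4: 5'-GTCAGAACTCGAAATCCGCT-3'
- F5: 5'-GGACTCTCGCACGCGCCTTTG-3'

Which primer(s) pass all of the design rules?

F4 only.

F1 (16 nt, A=4 T=3 G=4 C=5): longest run = 3 ✓; Tm = 64.9 + 41·(9 − 16.4)/16 = 45.9°C ✓; length 16, outside 17–21 ✗; 3' end CC has 2 G/C ✓ — fails.
F2 (16 nt, A=6 T=4 G=1 C=5): longest run = 3 ✓; Tm = 64.9 + 41·(6 − 16.4)/16 = 38.3°C, outside 42.1–54.2°C ✗; length 16, outside 17–21 ✗; 3' end AC has 1 G/C ✓ — fails.
F3 (15 nt, A=3 T=3 G=5 C=4): longest run = 2 ✓; Tm = 64.9 + 41·(9 − 16.4)/15 = 44.7°C ✓; length 15, outside 17–21 ✗; 3' end GC has 2 G/C ✓ — fails.
F4 (20 nt, A=6 T=4 G=4 C=6): longest run = 3 ✓; Tm = 64.9 + 41·(10 − 16.4)/20 = 51.8°C ✓; length 20 ✓; 3' end CT has 1 G/C ✓ — passes.
F5 (21 nt, A=2 T=5 G=6 C=8): longest run = 3 ✓; Tm = 64.9 + 41·(14 − 16.4)/21 = 60.2°C, outside 42.1–54.2°C ✗; length 21 ✓; 3' end TG has 1 G/C ✓ — fails.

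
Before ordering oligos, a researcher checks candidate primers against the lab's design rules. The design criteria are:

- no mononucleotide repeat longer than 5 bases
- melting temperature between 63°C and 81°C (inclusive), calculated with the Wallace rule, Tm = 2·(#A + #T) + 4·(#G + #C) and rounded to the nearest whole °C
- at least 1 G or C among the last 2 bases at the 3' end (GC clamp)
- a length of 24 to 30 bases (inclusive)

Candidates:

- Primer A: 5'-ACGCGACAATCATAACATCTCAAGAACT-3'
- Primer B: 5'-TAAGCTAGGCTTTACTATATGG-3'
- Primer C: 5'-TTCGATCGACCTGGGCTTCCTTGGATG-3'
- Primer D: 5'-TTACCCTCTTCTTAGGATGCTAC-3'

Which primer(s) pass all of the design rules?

Primer A (28 nt, A=12 T=5 G=3 C=8): longest run = 2 ✓; Tm = 2·17 + 4·11 = 78°C ✓; 3' end CT has 1 G/C ✓; length 28 ✓ — passes.
Primer B (22 nt, A=6 T=8 G=5 C=3): longest run = 3 ✓; Tm = 2·14 + 4·8 = 60°C, outside 63–81°C ✗; 3' end GG has 2 G/C ✓; length 22, outside 24–30 ✗ — fails.
Primer C (27 nt, A=3 T=9 G=8 C=7): longest run = 3 ✓; Tm = 2·12 + 4·15 = 84°C, outside 63–81°C ✗; 3' end TG has 1 G/C ✓; length 27 ✓ — fails.
Primer D (23 nt, A=4 T=9 G=3 C=7): longest run = 3 ✓; Tm = 2·13 + 4·10 = 66°C ✓; 3' end AC has 1 G/C ✓; length 23, outside 24–30 ✗ — fails.

Primer A only.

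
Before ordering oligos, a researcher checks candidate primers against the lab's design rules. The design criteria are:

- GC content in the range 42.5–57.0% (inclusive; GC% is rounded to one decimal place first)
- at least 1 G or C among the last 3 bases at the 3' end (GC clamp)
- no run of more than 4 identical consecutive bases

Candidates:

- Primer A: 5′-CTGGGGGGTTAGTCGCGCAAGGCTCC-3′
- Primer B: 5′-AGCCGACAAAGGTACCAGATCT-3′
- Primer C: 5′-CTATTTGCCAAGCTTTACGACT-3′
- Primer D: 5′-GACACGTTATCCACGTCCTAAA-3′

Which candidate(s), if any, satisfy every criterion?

Primer B only.

Primer A (26 nt, A=3 T=5 G=11 C=7): GC 18/26 = 69.2%, outside 42.5–57.0% ✗; 3' end TCC has 2 G/C ✓; longest run = 6, exceeds 4 ✗ — fails.
Primer B (22 nt, A=8 T=3 G=5 C=6): GC 11/22 = 50.0% ✓; 3' end TCT has 1 G/C ✓; longest run = 3 ✓ — passes.
Primer C (22 nt, A=5 T=8 G=3 C=6): GC 9/22 = 40.9%, outside 42.5–57.0% ✗; 3' end ACT has 1 G/C ✓; longest run = 3 ✓ — fails.
Primer D (22 nt, A=7 T=5 G=3 C=7): GC 10/22 = 45.5% ✓; 3' end AAA has 0 G/C, need ≥1 ✗; longest run = 3 ✓ — fails.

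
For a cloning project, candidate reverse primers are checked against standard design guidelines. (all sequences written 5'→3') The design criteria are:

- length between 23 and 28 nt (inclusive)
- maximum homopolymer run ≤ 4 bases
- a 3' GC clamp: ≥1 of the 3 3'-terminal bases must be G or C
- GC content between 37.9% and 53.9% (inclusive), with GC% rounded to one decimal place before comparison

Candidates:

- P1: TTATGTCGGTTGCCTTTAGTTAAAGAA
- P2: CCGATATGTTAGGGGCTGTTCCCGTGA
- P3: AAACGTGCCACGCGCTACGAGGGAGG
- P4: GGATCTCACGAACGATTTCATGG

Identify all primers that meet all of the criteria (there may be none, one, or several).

P4 only.

P1 (27 nt, A=7 T=11 G=6 C=3): length 27 ✓; longest run = 3 ✓; 3' end GAA has 1 G/C ✓; GC 9/27 = 33.3%, outside 37.9–53.9% ✗ — fails.
P2 (27 nt, A=4 T=8 G=9 C=6): length 27 ✓; longest run = 4 ✓; 3' end TGA has 1 G/C ✓; GC 15/27 = 55.6%, outside 37.9–53.9% ✗ — fails.
P3 (26 nt, A=7 T=2 G=10 C=7): length 26 ✓; longest run = 3 ✓; 3' end AGG has 2 G/C ✓; GC 17/26 = 65.4%, outside 37.9–53.9% ✗ — fails.
P4 (23 nt, A=6 T=6 G=6 C=5): length 23 ✓; longest run = 3 ✓; 3' end TGG has 2 G/C ✓; GC 11/23 = 47.8% ✓ — passes.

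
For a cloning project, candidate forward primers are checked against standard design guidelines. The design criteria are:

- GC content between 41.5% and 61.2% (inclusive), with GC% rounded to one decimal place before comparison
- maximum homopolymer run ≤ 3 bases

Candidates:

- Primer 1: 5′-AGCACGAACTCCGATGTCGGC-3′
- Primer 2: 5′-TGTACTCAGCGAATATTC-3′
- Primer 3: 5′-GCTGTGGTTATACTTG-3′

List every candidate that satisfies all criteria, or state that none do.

Primer 1 (21 nt, A=5 T=3 G=6 C=7): GC 13/21 = 61.9%, outside 41.5–61.2% ✗; longest run = 2 ✓ — fails.
Primer 2 (18 nt, A=5 T=6 G=3 C=4): GC 7/18 = 38.9%, outside 41.5–61.2% ✗; longest run = 2 ✓ — fails.
Primer 3 (16 nt, A=2 T=7 G=5 C=2): GC 7/16 = 43.8% ✓; longest run = 2 ✓ — passes.

Primer 3 only.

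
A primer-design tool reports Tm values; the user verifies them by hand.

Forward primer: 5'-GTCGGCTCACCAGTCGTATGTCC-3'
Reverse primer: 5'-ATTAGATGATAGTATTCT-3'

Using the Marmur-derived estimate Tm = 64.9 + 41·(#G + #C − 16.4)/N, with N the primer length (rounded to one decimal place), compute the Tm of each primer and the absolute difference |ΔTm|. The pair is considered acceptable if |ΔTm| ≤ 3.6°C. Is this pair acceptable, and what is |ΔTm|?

Forward: G+C = 14, N = 23 → Tm = 64.9 + 41·(14 − 16.4)/23 = 60.6°C.
Reverse: G+C = 4, N = 18 → Tm = 64.9 + 41·(4 − 16.4)/18 = 36.7°C.
|ΔTm| = |60.6 − 36.7| = 23.9°C, > 3.6°C.

|ΔTm| = 23.9°C; the pair is not acceptable.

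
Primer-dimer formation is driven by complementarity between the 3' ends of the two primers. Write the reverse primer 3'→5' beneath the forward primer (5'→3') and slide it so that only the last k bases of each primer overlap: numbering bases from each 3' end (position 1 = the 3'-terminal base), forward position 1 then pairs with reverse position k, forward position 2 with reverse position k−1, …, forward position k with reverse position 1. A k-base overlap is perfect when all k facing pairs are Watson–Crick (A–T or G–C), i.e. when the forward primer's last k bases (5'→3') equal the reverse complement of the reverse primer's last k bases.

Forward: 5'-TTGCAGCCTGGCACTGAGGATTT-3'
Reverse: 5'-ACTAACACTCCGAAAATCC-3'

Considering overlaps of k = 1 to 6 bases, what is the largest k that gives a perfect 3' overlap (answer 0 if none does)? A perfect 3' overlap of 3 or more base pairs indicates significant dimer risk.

Last 6 bases (5'→3') — forward …GGATTT, reverse …AAATCC.
Reverse complement of the reverse primer's last 6 bases: GGATTT; its first k bases are the reverse complement of the reverse primer's last k bases, so a perfect k-base overlap needs the forward primer's last k bases to equal them.
Comparing (forward last k vs required): k=1: T vs G ✗; k=2: TT vs GG ✗; k=3: TTT vs GGA ✗; k=4: ATTT vs GGAT ✗; k=5: GATTT vs GGATT ✗; k=6: GGATTT vs GGATTT ✓.
Only k = 6 is perfect, so the longest perfect 3' overlap is 6.

Longest perfect overlap: 6 complementary base pairs; significant dimer risk (threshold 3).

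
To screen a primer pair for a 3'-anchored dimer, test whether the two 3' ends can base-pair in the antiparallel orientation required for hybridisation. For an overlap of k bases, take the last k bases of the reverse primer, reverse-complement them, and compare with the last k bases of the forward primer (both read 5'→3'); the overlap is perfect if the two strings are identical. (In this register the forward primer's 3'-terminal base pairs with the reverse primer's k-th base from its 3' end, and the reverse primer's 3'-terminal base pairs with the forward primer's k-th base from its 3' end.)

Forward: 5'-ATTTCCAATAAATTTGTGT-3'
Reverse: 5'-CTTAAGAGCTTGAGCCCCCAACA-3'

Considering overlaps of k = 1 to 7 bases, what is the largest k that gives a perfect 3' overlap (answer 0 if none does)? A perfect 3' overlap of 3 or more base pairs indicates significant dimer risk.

Last 7 bases (5'→3') — forward …TTTGTGT, reverse …CCCAACA.
Reverse complement of the reverse primer's last 7 bases: TGTTGGG; its first k bases are the reverse complement of the reverse primer's last k bases, so a perfect k-base overlap needs the forward primer's last k bases to equal them.
Comparing (forward last k vs required): k=1: T vs T ✓; k=2: GT vs TG ✗; k=3: TGT vs TGT ✓; k=4: GTGT vs TGTT ✗; k=5: TGTGT vs TGTTG ✗; k=6: TTGTGT vs TGTTGG ✗; k=7: TTTGTGT vs TGTTGGG ✗.
Perfect overlaps at k = 1, 3; the largest is 3.

Longest perfect overlap: 3 complementary base pairs; significant dimer risk (threshold 3).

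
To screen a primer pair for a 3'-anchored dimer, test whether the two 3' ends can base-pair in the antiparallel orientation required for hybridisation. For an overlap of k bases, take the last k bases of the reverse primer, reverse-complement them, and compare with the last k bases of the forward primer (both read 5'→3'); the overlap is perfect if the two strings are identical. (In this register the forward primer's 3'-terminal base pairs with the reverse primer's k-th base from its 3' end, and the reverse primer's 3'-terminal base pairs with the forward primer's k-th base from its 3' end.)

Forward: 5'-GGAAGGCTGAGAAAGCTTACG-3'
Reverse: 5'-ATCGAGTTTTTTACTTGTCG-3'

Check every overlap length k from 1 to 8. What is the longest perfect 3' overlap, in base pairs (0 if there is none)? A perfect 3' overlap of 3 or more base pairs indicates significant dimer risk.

Longest perfect overlap: 2 complementary base pairs; below the dimer-risk threshold (threshold 3).

Last 8 bases (5'→3') — forward …AGCTTACG, reverse …ACTTGTCG.
Reverse complement of the reverse primer's last 8 bases: CGACAAGT; its first k bases are the reverse complement of the reverse primer's last k bases, so a perfect k-base overlap needs the forward primer's last k bases to equal them.
Comparing (forward last k vs required): k=1: G vs C ✗; k=2: CG vs CG ✓; k=3: ACG vs CGA ✗; k=4: TACG vs CGAC ✗; k=5: TTACG vs CGACA ✗; k=6: CTTACG vs CGACAA ✗; k=7: GCTTACG vs CGACAAG ✗; k=8: AGCTTACG vs CGACAAGT ✗.
Only k = 2 is perfect, so the longest perfect 3' overlap is 2.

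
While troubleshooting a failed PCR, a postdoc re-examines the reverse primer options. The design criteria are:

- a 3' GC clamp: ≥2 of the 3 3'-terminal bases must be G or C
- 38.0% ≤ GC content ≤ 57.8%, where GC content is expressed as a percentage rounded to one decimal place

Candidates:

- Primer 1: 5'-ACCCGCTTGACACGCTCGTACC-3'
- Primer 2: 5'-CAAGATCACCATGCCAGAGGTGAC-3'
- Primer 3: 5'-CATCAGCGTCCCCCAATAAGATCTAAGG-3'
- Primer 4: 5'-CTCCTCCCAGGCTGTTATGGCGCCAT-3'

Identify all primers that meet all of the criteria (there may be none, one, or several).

Primer 2 and Primer 3.

Primer 1 (22 nt, A=4 T=4 G=4 C=10): 3' end ACC has 2 G/C ✓; GC 14/22 = 63.6%, outside 38.0–57.8% ✗ — fails.
Primer 2 (24 nt, A=8 T=3 G=6 C=7): 3' end GAC has 2 G/C ✓; GC 13/24 = 54.2% ✓ — passes.
Primer 3 (28 nt, A=9 T=5 G=5 C=9): 3' end AGG has 2 G/C ✓; GC 14/28 = 50.0% ✓ — passes.
Primer 4 (26 nt, A=3 T=7 G=6 C=10): 3' end CAT has 1 G/C, need ≥2 ✗; GC 16/26 = 61.5%, outside 38.0–57.8% ✗ — fails.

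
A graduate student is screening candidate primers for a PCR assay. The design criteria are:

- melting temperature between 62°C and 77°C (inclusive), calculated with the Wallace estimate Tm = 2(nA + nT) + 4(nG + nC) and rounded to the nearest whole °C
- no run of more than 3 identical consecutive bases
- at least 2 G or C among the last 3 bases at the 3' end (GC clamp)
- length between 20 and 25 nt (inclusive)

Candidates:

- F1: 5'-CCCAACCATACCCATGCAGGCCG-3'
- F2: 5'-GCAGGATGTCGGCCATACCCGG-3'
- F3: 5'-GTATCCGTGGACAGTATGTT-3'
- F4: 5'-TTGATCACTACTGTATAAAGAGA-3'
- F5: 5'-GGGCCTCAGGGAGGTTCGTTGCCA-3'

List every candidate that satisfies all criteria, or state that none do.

F1 and F2.

F1 (23 nt, A=6 T=2 G=4 C=11): Tm = 2·8 + 4·15 = 76°C ✓; longest run = 3 ✓; 3' end CCG has 3 G/C ✓; length 23 ✓ — passes.
F2 (22 nt, A=4 T=3 G=8 C=7): Tm = 2·7 + 4·15 = 74°C ✓; longest run = 3 ✓; 3' end CGG has 3 G/C ✓; length 22 ✓ — passes.
F3 (20 nt, A=4 T=7 G=6 C=3): Tm = 2·11 + 4·9 = 58°C, outside 62–77°C ✗; longest run = 2 ✓; 3' end GTT has 1 G/C, need ≥2 ✗; length 20 ✓ — fails.
F4 (23 nt, A=9 T=7 G=4 C=3): Tm = 2·16 + 4·7 = 60°C, outside 62–77°C ✗; longest run = 3 ✓; 3' end AGA has 1 G/C, need ≥2 ✗; length 23 ✓ — fails.
F5 (24 nt, A=3 T=5 G=10 C=6): Tm = 2·8 + 4·16 = 80°C, outside 62–77°C ✗; longest run = 3 ✓; 3' end CCA has 2 G/C ✓; length 24 ✓ — fails.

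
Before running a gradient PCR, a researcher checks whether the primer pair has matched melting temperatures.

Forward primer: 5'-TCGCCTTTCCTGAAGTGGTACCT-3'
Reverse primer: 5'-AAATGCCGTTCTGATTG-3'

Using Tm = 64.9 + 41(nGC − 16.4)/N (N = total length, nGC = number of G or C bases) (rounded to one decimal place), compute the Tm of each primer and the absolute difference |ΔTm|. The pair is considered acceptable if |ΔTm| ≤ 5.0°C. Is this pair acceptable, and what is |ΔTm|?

Forward: G+C = 12, N = 23 → Tm = 64.9 + 41·(12 − 16.4)/23 = 57.1°C.
Reverse: G+C = 7, N = 17 → Tm = 64.9 + 41·(7 − 16.4)/17 = 42.2°C.
|ΔTm| = |57.1 − 42.2| = 14.9°C, > 5.0°C.

|ΔTm| = 14.9°C; the pair is not acceptable.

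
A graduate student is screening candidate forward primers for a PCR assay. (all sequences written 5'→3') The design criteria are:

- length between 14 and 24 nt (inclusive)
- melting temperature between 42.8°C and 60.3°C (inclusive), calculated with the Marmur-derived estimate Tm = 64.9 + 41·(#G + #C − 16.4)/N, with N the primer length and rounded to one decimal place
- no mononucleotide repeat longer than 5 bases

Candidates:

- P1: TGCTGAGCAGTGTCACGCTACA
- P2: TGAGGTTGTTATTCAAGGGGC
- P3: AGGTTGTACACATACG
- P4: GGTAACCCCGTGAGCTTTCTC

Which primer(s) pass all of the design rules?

P1 (22 nt, A=5 T=5 G=6 C=6): length 22 ✓; Tm = 64.9 + 41·(12 − 16.4)/22 = 56.7°C ✓; longest run = 1 ✓ — passes.
P2 (21 nt, A=4 T=7 G=8 C=2): length 21 ✓; Tm = 64.9 + 41·(10 − 16.4)/21 = 52.4°C ✓; longest run = 4 ✓ — passes.
P3 (16 nt, A=5 T=4 G=4 C=3): length 16 ✓; Tm = 64.9 + 41·(7 − 16.4)/16 = 40.8°C, outside 42.8–60.3°C ✗; longest run = 2 ✓ — fails.
P4 (21 nt, A=3 T=6 G=5 C=7): length 21 ✓; Tm = 64.9 + 41·(12 − 16.4)/21 = 56.3°C ✓; longest run = 4 ✓ — passes.

P1, P2 and P4.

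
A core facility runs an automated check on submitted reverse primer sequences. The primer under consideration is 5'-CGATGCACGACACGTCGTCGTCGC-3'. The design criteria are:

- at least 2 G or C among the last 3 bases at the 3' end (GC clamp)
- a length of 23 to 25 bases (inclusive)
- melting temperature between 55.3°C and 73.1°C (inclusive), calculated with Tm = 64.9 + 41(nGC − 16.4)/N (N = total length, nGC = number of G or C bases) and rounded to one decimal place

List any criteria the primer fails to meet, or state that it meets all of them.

Base counts: A=4, T=4, G=7, C=9 (length 24).
GC clamp: 3' end CGC has 3 G/C ✓
length: length 24 ✓
Tm: Tm = 64.9 + 41·(16 − 16.4)/24 = 64.2°C ✓

Meets all criteria.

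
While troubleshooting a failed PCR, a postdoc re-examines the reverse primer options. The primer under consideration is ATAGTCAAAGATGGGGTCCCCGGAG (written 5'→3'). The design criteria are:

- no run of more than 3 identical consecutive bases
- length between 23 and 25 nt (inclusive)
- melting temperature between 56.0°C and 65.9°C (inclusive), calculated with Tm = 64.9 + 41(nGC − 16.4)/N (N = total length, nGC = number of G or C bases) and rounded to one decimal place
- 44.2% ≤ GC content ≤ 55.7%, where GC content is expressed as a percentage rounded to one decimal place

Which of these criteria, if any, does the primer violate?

Fails: homopolymer run, GC content.

Base counts: A=7, T=4, G=9, C=5 (length 25).
homopolymer run: longest run = 4, exceeds 3 ✗
length: length 25 ✓
Tm: Tm = 64.9 + 41·(14 − 16.4)/25 = 61.0°C ✓
GC content: GC 14/25 = 56.0%, outside 44.2–55.7% ✗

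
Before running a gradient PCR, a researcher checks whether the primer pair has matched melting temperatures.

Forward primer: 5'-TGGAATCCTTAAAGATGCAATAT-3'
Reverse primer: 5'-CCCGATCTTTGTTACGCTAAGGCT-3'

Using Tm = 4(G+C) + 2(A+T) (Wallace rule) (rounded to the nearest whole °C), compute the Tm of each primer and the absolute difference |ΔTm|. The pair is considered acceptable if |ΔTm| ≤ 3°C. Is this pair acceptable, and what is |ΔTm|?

|ΔTm| = 12°C; the pair is not acceptable.

Forward: A=9 T=7 G=4 C=3 → Tm = 2·16 + 4·7 = 60°C.
Reverse: A=4 T=8 G=5 C=7 → Tm = 2·12 + 4·12 = 72°C.
|ΔTm| = |60 − 72| = 12°C, > 3°C.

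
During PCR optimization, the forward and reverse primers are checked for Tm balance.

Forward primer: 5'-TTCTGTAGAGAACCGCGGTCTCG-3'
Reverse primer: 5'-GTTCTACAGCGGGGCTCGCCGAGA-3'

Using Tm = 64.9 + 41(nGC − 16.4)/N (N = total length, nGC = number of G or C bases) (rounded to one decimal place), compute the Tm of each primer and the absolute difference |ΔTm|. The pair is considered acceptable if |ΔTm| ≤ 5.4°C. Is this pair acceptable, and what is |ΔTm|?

|ΔTm| = 5.4°C; the pair is acceptable.

Forward: G+C = 13, N = 23 → Tm = 64.9 + 41·(13 − 16.4)/23 = 58.8°C.
Reverse: G+C = 16, N = 24 → Tm = 64.9 + 41·(16 − 16.4)/24 = 64.2°C.
|ΔTm| = |58.8 − 64.2| = 5.4°C, ≤ 5.4°C.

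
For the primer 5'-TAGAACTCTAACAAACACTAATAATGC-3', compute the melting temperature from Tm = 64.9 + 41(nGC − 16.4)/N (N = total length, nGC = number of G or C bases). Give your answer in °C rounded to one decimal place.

Base counts: A=13, T=6, G=2, C=6; G+C = 8, N = 27.
Tm = 64.9 + 41·(8 − 16.4)/27 = 64.9 + -344.40/27 = 52.1°C.

52.1°C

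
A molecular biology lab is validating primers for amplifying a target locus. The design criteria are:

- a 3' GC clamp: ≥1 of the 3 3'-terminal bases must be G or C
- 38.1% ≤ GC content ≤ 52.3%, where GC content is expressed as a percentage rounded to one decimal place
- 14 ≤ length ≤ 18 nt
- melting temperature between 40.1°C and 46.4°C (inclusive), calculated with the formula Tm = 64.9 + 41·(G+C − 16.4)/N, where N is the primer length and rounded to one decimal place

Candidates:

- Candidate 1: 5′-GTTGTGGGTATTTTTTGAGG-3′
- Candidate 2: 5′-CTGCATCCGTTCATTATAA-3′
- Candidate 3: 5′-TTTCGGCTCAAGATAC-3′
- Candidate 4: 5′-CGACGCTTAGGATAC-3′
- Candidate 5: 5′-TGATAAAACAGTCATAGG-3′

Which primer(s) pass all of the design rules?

Candidate 3 only.

Candidate 1 (20 nt, A=2 T=10 G=8 C=0): 3' end AGG has 2 G/C ✓; GC 8/20 = 40.0% ✓; length 20, outside 14–18 ✗; Tm = 64.9 + 41·(8 − 16.4)/20 = 47.7°C, outside 40.1–46.4°C ✗ — fails.
Candidate 2 (19 nt, A=5 T=7 G=2 C=5): 3' end TAA has 0 G/C, need ≥1 ✗; GC 7/19 = 36.8%, outside 38.1–52.3% ✗; length 19, outside 14–18 ✗; Tm = 64.9 + 41·(7 − 16.4)/19 = 44.6°C ✓ — fails.
Candidate 3 (16 nt, A=4 T=5 G=3 C=4): 3' end TAC has 1 G/C ✓; GC 7/16 = 43.8% ✓; length 16 ✓; Tm = 64.9 + 41·(7 − 16.4)/16 = 40.8°C ✓ — passes.
Candidate 4 (15 nt, A=4 T=3 G=4 C=4): 3' end TAC has 1 G/C ✓; GC 8/15 = 53.3%, outside 38.1–52.3% ✗; length 15 ✓; Tm = 64.9 + 41·(8 − 16.4)/15 = 41.9°C ✓ — fails.
Candidate 5 (18 nt, A=8 T=4 G=4 C=2): 3' end AGG has 2 G/C ✓; GC 6/18 = 33.3%, outside 38.1–52.3% ✗; length 18 ✓; Tm = 64.9 + 41·(6 − 16.4)/18 = 41.2°C ✓ — fails.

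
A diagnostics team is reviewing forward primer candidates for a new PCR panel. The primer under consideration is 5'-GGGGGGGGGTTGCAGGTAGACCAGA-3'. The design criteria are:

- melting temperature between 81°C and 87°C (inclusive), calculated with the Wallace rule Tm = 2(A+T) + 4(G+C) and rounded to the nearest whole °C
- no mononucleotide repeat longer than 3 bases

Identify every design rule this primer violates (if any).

Fails: homopolymer run.

Base counts: A=5, T=3, G=14, C=3 (length 25).
Tm: Tm = 2·8 + 4·17 = 84°C ✓
homopolymer run: longest run = 9, exceeds 3 ✗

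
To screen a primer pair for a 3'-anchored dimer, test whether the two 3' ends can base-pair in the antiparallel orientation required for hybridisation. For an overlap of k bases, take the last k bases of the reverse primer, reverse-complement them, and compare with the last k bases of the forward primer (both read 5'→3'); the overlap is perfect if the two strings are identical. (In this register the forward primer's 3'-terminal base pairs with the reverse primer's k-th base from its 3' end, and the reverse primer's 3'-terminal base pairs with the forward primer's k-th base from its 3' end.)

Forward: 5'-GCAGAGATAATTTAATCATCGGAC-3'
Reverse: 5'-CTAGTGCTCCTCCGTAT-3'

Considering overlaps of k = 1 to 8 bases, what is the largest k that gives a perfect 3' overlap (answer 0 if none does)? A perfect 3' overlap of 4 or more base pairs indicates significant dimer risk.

Longest perfect overlap: 0 complementary base pairs; below the dimer-risk threshold (threshold 4).

Last 8 bases (5'→3') — forward …CATCGGAC, reverse …CTCCGTAT.
Reverse complement of the reverse primer's last 8 bases: ATACGGAG; its first k bases are the reverse complement of the reverse primer's last k bases, so a perfect k-base overlap needs the forward primer's last k bases to equal them.
Comparing (forward last k vs required): k=1: C vs A ✗; k=2: AC vs AT ✗; k=3: GAC vs ATA ✗; k=4: GGAC vs ATAC ✗; k=5: CGGAC vs ATACG ✗; k=6: TCGGAC vs ATACGG ✗; k=7: ATCGGAC vs ATACGGA ✗; k=8: CATCGGAC vs ATACGGAG ✗.
No overlap length from 1 to 8 is perfect, so the longest perfect 3' overlap is 0.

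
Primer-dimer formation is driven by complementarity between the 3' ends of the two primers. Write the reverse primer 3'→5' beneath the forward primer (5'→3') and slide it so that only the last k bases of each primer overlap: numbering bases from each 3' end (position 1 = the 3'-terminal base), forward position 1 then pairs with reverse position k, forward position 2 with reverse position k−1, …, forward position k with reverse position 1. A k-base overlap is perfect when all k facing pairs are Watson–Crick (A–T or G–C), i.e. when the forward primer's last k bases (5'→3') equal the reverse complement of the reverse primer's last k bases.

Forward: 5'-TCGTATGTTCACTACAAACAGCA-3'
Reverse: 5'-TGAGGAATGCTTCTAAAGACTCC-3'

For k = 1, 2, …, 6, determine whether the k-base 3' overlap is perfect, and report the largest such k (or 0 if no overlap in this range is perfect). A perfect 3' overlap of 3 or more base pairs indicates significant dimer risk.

Longest perfect overlap: 0 complementary base pairs; below the dimer-risk threshold (threshold 3).

Last 6 bases (5'→3') — forward …ACAGCA, reverse …GACTCC.
Reverse complement of the reverse primer's last 6 bases: GGAGTC; its first k bases are the reverse complement of the reverse primer's last k bases, so a perfect k-base overlap needs the forward primer's last k bases to equal them.
Comparing (forward last k vs required): k=1: A vs G ✗; k=2: CA vs GG ✗; k=3: GCA vs GGA ✗; k=4: AGCA vs GGAG ✗; k=5: CAGCA vs GGAGT ✗; k=6: ACAGCA vs GGAGTC ✗.
No overlap length from 1 to 6 is perfect, so the longest perfect 3' overlap is 0.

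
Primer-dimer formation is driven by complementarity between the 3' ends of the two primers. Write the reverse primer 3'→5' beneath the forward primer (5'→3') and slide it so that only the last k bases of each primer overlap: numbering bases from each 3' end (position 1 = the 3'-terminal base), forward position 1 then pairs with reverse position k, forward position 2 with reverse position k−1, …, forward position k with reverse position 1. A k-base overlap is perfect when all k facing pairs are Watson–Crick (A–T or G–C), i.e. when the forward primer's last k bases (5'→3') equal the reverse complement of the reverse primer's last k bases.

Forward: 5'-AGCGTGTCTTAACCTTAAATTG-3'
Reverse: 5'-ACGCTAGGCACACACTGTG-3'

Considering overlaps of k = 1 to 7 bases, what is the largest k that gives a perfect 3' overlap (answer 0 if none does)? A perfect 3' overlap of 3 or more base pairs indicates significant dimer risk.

Last 7 bases (5'→3') — forward …TAAATTG, reverse …CACTGTG.
Reverse complement of the reverse primer's last 7 bases: CACAGTG; its first k bases are the reverse complement of the reverse primer's last k bases, so a perfect k-base overlap needs the forward primer's last k bases to equal them.
Comparing (forward last k vs required): k=1: G vs C ✗; k=2: TG vs CA ✗; k=3: TTG vs CAC ✗; k=4: ATTG vs CACA ✗; k=5: AATTG vs CACAG ✗; k=6: AAATTG vs CACAGT ✗; k=7: TAAATTG vs CACAGTG ✗.
No overlap length from 1 to 7 is perfect, so the longest perfect 3' overlap is 0.

Longest perfect overlap: 0 complementary base pairs; below the dimer-risk threshold (threshold 3).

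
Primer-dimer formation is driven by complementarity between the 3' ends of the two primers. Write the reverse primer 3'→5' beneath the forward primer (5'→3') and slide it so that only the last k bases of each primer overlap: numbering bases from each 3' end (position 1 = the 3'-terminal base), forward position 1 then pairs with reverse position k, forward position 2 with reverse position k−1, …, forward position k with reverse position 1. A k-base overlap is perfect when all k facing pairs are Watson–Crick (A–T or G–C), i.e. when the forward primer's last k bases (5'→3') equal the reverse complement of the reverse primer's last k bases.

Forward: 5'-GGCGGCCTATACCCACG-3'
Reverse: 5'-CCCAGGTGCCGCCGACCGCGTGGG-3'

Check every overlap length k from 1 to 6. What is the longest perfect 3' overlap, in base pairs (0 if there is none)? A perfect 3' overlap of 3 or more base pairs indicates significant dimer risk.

Longest perfect overlap: 6 complementary base pairs; significant dimer risk (threshold 3).

Last 6 bases (5'→3') — forward …CCCACG, reverse …CGTGGG.
Reverse complement of the reverse primer's last 6 bases: CCCACG; its first k bases are the reverse complement of the reverse primer's last k bases, so a perfect k-base overlap needs the forward primer's last k bases to equal them.
Comparing (forward last k vs required): k=1: G vs C ✗; k=2: CG vs CC ✗; k=3: ACG vs CCC ✗; k=4: CACG vs CCCA ✗; k=5: CCACG vs CCCAC ✗; k=6: CCCACG vs CCCACG ✓.
Only k = 6 is perfect, so the longest perfect 3' overlap is 6.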